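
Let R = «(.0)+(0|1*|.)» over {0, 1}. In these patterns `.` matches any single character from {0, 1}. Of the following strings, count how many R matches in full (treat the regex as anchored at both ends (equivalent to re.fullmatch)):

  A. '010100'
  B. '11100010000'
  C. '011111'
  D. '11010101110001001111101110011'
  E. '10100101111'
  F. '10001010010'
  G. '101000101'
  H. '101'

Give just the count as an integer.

A → no match
B → no match
C → no match
D → no match
E → no match
F → no match
G → match
H → match
Total matched: 2

2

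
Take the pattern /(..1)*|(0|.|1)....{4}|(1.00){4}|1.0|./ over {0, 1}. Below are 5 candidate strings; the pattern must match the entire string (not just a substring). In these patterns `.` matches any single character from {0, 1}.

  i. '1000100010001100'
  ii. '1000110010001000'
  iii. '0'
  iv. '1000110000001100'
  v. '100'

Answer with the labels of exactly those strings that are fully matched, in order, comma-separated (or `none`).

i → match
ii → match
iii. '0' → match
iv → no match
v. '100' → match

i, ii, iii, v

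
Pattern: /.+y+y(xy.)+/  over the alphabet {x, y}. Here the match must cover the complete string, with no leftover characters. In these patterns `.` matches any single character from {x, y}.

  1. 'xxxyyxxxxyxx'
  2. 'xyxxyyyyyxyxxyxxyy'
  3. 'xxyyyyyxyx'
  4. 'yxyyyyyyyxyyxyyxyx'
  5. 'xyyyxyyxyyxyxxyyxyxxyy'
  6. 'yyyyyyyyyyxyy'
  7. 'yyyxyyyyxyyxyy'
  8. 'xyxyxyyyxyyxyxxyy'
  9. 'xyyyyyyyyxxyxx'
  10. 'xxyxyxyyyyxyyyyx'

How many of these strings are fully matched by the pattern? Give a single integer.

1 → no match
2 → match
3 → match
4 → match
5 → match
6 → match
7 → match
8 → match
9 → no match
10 → no match
Total matched: 7

7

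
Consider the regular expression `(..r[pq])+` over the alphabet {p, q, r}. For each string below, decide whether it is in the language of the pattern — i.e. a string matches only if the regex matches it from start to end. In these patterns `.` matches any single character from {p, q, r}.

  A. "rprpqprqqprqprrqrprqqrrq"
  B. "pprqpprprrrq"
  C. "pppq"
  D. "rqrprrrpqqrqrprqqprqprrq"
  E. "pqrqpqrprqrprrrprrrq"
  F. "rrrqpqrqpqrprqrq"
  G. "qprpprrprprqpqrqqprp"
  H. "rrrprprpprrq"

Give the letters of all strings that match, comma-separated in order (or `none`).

A, B, D, E, F, G, H

A → match
B → match
C → no match
D → match
E → match
F → match
G → match
H → match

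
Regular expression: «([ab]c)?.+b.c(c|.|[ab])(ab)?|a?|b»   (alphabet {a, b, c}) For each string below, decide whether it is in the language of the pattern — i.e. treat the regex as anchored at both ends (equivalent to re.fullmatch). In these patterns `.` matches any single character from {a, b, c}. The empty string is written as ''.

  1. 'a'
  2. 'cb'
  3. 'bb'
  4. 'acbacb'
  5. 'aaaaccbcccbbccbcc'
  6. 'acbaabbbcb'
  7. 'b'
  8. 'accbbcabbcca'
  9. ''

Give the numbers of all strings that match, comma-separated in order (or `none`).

1 → match
2 → no match
3 → no match
4 → match
5 → no match
6 → match
7 → match
8 → match
9 → match

1, 4, 6, 7, 8, 9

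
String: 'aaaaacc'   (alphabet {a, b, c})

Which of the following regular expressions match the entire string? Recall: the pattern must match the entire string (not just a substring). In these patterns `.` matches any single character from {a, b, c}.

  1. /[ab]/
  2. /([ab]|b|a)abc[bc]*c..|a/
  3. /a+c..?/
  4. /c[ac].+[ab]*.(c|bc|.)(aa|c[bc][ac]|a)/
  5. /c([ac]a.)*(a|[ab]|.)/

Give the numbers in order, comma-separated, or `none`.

3

1 → no match
2 → no match
3 → match
4 → no match — must start with 'c'
5 → no match — must start with 'c'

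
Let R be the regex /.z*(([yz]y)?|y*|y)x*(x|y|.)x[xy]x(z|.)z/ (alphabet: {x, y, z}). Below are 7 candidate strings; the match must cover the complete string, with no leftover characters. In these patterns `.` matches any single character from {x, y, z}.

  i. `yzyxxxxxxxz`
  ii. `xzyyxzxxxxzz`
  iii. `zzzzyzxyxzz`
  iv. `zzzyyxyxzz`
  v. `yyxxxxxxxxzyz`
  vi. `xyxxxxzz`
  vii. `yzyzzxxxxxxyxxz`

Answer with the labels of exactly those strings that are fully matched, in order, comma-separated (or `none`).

i → match
ii → no match
iii → match
iv → match
v → no match
vi → match
vii → no match

i, iii, iv, vi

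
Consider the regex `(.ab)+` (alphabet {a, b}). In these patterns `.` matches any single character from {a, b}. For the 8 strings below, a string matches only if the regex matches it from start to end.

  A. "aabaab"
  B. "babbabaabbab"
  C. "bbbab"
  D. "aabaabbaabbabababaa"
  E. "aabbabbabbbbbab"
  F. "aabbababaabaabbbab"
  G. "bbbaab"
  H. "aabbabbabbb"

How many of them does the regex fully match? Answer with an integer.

2

A → match
B → match
C → no match
D → no match — must end with "ab"
E → no match
F → no match
G → no match
H → no match — must end with "ab"
Total matched: 2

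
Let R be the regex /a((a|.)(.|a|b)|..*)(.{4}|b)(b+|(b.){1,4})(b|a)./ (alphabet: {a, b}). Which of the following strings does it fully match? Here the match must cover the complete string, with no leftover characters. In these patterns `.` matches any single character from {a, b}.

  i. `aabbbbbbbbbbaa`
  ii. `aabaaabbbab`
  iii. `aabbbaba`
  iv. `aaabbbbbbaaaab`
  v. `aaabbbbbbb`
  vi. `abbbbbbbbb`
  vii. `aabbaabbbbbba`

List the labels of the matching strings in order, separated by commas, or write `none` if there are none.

i, ii, iii, v, vi, vii

i → match
ii → match
iii → match
iv → no match
v → match
vi → match
vii → match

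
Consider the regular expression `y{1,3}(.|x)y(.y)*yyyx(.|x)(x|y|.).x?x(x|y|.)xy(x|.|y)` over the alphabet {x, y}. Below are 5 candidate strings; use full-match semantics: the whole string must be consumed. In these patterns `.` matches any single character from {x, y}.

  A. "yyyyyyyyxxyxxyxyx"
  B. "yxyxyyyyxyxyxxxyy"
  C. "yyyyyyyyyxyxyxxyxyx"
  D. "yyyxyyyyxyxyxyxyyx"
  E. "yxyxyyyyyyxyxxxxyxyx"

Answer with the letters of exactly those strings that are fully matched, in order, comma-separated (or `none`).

A, B, C, E

A → match
B → match
C → match
D → no match
E → match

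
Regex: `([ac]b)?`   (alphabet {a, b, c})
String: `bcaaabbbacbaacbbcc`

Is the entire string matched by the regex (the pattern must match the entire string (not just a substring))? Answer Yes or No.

No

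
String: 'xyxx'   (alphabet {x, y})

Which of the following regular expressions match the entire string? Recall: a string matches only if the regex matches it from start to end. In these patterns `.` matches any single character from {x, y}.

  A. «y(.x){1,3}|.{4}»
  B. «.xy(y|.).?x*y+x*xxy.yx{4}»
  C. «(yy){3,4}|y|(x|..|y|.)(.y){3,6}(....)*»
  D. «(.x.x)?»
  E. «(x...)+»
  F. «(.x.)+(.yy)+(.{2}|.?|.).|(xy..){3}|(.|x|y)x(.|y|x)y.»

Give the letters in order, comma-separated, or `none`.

A, E

A → match
B → no match
C → no match
D → no match
E → match
F → no match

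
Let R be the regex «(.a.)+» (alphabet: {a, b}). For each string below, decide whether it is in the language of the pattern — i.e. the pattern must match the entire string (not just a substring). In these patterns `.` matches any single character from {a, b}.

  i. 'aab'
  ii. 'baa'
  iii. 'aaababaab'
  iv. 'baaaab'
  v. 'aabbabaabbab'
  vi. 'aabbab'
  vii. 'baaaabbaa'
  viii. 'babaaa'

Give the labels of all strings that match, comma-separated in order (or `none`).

i → match
ii → match
iii → match
iv → match
v → match
vi → match
vii → match
viii → match

i, ii, iii, iv, v, vi, vii, viii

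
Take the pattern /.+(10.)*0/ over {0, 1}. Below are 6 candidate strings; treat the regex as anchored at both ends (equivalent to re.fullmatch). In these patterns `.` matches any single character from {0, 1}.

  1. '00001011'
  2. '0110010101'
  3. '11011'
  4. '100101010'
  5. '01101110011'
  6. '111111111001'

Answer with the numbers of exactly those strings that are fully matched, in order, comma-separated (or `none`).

1. '00001011' → no match — must end with '0'
2. '0110010101' → no match — must end with '0'
3. '11011' → no match — must end with '0'
4. '100101010' → match
5. '01101110011' → no match — must end with '0'
6. '111111111001' → no match — must end with '0'

4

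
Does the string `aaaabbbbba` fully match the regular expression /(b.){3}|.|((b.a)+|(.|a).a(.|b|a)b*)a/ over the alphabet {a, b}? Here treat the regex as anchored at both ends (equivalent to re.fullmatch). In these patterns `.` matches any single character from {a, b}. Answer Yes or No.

Yes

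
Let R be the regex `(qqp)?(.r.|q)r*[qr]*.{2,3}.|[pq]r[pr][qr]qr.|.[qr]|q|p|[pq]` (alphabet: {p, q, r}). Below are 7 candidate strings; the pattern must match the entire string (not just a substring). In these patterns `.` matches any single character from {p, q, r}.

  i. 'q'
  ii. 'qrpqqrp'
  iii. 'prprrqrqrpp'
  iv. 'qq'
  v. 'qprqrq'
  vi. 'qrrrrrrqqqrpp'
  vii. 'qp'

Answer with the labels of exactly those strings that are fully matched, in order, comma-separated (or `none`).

i, ii, iii, iv, vi

i → match
ii → match
iii → match
iv → match
v → no match
vi → match
vii → no match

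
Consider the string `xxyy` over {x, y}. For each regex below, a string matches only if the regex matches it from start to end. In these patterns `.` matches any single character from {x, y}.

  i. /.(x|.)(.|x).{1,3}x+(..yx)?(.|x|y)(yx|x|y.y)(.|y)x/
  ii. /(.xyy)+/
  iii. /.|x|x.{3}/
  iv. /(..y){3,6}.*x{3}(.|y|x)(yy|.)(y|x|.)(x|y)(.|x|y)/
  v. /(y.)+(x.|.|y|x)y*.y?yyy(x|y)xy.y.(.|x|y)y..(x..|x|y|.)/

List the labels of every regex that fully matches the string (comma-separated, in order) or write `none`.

i → no match — must end with `x`
ii → match
iii → match
iv → no match
v → no match — must start with `y`

ii, iii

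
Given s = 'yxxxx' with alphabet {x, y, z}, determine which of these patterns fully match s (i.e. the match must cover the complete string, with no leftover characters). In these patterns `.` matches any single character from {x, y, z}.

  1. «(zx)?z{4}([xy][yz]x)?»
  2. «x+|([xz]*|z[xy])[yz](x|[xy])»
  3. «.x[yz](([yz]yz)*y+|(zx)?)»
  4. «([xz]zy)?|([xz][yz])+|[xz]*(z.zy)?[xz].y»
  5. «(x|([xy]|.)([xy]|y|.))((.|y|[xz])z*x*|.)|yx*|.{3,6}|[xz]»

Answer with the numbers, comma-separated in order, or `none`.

1 → no match
2 → no match
3 → no match
4 → no match
5 → match

5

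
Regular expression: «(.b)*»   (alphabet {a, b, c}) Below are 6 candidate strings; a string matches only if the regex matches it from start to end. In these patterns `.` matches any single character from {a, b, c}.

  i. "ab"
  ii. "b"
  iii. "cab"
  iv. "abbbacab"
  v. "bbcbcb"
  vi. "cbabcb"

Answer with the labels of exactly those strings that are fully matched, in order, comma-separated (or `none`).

i → match
ii → no match
iii → no match
iv → no match
v → match
vi → match

i, v, vi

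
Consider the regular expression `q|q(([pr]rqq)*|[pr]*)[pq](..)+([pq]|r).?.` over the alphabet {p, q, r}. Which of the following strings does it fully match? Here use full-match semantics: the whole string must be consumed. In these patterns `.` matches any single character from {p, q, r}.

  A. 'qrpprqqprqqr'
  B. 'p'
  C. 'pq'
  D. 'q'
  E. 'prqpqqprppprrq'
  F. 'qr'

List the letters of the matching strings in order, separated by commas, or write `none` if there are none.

A → match
B → no match — must start with 'q'
C → no match — must start with 'q'
D → match
E → no match — must start with 'q'
F → no match

A, D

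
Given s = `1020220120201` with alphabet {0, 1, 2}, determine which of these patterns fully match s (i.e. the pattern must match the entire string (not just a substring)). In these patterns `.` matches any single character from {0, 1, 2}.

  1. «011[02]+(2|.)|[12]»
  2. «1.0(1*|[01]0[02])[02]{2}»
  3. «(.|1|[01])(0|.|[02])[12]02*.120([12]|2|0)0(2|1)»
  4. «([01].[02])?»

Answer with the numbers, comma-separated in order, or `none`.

3

1 → no match
2 → no match
3 → match
4 → no match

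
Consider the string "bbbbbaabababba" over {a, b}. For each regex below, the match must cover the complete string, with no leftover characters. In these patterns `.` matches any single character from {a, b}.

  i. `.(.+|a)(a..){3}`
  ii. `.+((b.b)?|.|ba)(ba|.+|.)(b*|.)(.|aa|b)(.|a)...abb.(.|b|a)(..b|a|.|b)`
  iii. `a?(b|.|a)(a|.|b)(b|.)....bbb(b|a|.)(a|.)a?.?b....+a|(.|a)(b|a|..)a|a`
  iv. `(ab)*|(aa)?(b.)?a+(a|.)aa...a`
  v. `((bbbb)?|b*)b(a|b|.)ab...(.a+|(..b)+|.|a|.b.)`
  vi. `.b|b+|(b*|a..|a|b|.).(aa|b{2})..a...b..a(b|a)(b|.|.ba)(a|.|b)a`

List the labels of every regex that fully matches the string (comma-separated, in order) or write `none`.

i → no match
ii → no match
iii → no match
iv → no match
v → match
vi → no match

v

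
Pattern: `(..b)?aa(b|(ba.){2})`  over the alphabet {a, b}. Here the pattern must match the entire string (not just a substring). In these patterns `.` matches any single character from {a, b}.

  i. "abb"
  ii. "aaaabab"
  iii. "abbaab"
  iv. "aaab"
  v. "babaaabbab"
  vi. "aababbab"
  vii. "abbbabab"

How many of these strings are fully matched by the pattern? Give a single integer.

i → no match
ii → no match
iii → match
iv → no match
v → no match
vi → match
vii → no match
Total matched: 2

2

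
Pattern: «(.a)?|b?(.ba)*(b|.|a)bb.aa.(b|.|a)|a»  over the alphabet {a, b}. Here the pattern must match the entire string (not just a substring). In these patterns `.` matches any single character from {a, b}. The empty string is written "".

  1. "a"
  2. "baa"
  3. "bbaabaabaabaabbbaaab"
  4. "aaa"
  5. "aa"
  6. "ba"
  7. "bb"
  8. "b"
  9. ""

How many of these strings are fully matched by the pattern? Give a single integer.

5

1 → match
2 → no match
3 → match
4 → no match
5 → match
6 → match
7 → no match
8 → no match
9 → match
Total matched: 5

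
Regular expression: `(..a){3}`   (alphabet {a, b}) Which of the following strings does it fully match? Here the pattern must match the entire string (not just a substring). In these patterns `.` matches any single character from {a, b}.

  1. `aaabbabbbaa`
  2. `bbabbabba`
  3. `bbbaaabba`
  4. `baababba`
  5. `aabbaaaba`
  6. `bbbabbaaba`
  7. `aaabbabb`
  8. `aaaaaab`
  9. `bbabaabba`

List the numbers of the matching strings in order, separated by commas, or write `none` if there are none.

1. `aaabbabbbaa` → no match
2. `bbabbabba` → match
3. `bbbaaabba` → no match
4. `baababba` → no match
5. `aabbaaaba` → no match
6. `bbbabbaaba` → no match
7. `aaabbabb` → no match — must end with `a`
8. `aaaaaab` → no match — must end with `a`
9. `bbabaabba` → match

2, 9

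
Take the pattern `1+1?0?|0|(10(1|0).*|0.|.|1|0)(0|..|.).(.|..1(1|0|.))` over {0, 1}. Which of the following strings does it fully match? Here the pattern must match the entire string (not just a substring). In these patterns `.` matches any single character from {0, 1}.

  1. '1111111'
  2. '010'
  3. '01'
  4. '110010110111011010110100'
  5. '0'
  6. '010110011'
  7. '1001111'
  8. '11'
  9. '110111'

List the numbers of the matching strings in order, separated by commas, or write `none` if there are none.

1 → match
2 → no match
3 → no match
4 → no match
5 → match
6 → match
7 → match
8 → match
9 → no match

1, 5, 6, 7, 8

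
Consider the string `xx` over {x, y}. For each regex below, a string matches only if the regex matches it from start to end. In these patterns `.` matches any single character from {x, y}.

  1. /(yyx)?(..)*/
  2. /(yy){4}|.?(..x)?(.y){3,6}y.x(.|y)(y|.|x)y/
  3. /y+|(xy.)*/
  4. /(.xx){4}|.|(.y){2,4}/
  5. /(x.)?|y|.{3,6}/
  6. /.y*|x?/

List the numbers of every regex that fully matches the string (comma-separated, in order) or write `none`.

1, 5

1 → match
2 → no match
3 → no match
4 → no match
5 → match
6 → no match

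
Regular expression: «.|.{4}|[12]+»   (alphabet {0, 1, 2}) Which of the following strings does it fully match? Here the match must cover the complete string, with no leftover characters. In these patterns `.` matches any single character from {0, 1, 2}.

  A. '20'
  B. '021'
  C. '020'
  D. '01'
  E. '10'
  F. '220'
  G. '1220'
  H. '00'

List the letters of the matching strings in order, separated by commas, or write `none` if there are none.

G

A → no match
B → no match
C → no match
D → no match
E → no match
F → no match
G → match
H → no match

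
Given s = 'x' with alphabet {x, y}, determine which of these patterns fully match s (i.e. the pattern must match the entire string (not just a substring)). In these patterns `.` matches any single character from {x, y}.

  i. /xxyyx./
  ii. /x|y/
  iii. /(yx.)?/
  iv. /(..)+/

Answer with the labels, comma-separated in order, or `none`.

ii

i → no match — must start with 'xxyyx'
ii → match
iii → no match
iv → no match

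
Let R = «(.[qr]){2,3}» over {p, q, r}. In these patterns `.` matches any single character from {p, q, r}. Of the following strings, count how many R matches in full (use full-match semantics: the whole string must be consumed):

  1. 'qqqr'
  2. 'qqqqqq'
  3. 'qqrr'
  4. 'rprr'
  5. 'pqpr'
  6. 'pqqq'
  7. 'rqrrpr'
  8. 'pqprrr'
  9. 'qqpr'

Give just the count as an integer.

1 → match
2 → match
3 → match
4 → no match
5 → match
6 → match
7 → match
8 → match
9 → match
Total matched: 8

8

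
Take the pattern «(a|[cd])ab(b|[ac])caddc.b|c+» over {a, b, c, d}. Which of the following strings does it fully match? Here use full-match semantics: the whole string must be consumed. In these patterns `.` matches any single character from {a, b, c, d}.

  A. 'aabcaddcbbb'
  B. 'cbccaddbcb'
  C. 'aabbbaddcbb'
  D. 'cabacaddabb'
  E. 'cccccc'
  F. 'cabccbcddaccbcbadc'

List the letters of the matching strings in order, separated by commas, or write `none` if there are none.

E

A → no match
B → no match
C → no match
D → no match
E → match
F → no match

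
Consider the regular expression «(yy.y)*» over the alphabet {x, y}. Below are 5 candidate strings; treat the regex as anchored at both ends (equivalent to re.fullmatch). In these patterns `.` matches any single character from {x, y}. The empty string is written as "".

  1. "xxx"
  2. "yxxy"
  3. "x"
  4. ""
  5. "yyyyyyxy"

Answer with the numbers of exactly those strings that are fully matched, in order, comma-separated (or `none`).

1 → no match
2 → no match
3 → no match
4 → match
5 → match

4, 5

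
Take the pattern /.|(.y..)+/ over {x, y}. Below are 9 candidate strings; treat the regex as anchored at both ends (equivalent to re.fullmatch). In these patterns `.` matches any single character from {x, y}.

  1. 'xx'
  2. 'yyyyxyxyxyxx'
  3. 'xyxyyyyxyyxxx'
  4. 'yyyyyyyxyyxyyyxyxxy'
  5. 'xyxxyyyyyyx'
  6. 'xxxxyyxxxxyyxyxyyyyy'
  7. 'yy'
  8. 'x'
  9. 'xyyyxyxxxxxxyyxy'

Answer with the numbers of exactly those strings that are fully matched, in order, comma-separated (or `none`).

2, 8

1. 'xx' → no match
2. 'yyyyxyxyxyxx' → match
3 → no match
4 → no match
5. 'xyxxyyyyyyx' → no match
6 → no match
7. 'yy' → no match
8. 'x' → match
9 → no match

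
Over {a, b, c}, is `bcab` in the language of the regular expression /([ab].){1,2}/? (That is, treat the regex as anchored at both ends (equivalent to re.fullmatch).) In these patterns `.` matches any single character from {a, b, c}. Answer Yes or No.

Yes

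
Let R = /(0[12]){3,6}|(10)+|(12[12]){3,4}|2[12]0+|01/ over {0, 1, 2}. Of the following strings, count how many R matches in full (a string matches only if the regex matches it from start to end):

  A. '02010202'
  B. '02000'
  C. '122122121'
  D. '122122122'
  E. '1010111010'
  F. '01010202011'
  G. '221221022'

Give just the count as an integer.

A. '02010202' → match
B. '02000' → no match
C. '122122121' → match
D. '122122122' → match
E. '1010111010' → no match
F. '01010202011' → no match
G. '221221022' → no match
Total matched: 3

3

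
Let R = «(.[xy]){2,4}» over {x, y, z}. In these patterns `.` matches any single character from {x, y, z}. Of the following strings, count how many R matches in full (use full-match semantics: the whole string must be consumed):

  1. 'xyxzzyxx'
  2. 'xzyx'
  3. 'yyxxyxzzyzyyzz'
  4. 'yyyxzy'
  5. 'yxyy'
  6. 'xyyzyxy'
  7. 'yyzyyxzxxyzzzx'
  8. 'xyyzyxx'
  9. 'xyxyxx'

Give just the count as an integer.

1 → no match
2 → no match
3 → no match
4 → match
5 → match
6 → no match
7 → no match
8 → no match
9 → match
Total matched: 3

3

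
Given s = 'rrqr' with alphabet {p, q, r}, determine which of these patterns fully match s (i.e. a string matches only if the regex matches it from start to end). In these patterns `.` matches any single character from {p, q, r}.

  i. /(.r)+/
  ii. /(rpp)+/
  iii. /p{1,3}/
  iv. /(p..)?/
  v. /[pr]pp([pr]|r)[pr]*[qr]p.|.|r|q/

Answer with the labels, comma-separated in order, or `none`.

i → match
ii → no match — must start with 'rpp'
iii → no match — must start with 'p'
iv → no match
v → no match

i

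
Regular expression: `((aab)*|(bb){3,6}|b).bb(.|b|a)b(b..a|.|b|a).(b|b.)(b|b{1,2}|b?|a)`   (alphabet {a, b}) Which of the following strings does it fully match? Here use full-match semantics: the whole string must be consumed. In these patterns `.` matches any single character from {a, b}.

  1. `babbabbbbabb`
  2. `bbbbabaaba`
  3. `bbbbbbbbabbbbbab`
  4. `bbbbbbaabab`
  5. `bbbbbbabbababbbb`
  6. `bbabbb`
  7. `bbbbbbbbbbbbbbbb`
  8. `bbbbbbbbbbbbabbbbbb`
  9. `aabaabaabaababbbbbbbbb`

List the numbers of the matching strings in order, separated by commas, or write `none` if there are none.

1 → match
2 → match
3 → match
4 → match
5 → match
6 → no match
7 → match
8 → no match
9 → match

1, 2, 3, 4, 5, 7, 9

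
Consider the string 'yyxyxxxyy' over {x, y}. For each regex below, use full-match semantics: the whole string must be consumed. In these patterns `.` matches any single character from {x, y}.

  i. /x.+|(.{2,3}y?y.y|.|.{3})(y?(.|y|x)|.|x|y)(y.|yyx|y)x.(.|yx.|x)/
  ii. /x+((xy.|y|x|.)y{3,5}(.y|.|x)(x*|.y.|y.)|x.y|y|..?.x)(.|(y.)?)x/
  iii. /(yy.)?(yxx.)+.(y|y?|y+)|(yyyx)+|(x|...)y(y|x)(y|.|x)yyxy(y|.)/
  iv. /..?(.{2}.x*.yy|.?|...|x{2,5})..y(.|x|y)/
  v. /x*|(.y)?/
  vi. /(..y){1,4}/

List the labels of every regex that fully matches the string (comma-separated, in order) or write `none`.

i → no match
ii → no match — must start with 'x'
iii → match
iv → match
v → no match
vi → no match

iii, iv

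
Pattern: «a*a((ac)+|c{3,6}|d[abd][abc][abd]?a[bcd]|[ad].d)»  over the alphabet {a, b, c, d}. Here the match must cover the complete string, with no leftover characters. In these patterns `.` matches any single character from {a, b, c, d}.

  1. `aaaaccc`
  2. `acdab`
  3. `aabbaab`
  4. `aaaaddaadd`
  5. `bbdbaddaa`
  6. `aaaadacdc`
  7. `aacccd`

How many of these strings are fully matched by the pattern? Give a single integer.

1 → match
2 → no match
3 → no match
4 → no match
5 → no match
6 → no match
7 → no match
Total matched: 1

1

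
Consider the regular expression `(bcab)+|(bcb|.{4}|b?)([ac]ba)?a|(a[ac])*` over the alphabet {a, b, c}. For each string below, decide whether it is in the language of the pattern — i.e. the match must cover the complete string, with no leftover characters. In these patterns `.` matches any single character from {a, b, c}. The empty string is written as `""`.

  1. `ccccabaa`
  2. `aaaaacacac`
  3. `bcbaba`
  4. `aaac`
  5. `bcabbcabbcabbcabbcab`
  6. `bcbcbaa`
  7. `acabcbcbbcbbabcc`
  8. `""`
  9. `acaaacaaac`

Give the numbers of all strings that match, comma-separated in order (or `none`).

1 → match
2 → match
3 → no match
4 → match
5 → match
6 → match
7 → no match
8 → match
9 → match

1, 2, 4, 5, 6, 8, 9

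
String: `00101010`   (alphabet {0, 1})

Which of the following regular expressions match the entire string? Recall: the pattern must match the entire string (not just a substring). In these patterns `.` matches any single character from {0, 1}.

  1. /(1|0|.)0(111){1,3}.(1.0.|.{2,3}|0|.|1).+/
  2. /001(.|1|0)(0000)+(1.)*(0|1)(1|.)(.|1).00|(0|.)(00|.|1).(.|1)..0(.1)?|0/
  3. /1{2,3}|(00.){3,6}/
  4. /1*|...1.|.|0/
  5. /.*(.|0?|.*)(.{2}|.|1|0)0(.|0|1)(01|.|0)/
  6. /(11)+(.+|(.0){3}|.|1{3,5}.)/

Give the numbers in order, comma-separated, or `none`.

1 → no match
2 → no match
3 → no match
4 → no match
5 → match
6 → no match — must start with `11`

5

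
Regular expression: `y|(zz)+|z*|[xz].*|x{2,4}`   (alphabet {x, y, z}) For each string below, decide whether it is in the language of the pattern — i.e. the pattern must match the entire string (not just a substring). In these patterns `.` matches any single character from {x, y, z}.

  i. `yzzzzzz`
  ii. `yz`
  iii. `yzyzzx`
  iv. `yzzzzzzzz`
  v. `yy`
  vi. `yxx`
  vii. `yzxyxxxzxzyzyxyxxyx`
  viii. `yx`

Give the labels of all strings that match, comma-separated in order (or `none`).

none

i → no match
ii → no match
iii → no match
iv → no match
v → no match
vi → no match
vii → no match
viii → no match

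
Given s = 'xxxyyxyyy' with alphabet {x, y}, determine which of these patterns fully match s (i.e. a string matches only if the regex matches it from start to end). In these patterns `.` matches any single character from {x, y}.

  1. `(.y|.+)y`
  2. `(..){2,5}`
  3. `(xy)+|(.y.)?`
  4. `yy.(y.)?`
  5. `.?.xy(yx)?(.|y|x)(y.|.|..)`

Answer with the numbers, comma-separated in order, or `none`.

1, 5

1 → match
2 → no match
3 → no match
4 → no match — must start with 'yy'
5 → match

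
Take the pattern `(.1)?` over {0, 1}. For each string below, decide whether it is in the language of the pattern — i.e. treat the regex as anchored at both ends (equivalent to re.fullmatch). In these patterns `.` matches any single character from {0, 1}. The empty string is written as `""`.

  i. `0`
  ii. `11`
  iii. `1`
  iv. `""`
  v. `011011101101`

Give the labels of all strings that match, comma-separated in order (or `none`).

i → no match
ii → match
iii → no match
iv → match
v → no match

ii, iv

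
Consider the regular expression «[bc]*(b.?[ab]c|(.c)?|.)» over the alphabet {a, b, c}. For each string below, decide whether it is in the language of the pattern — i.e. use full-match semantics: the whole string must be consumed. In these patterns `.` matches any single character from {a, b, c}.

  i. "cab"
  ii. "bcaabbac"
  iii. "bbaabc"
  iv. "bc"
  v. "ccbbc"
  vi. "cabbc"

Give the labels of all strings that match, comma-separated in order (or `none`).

iv, v

i → no match
ii → no match
iii → no match
iv → match
v → match
vi → no match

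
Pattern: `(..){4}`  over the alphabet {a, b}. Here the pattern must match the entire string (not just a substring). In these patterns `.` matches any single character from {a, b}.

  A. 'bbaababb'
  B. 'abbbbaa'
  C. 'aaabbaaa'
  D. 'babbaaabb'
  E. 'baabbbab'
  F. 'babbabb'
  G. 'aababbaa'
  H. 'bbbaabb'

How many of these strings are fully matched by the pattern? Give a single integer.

A → match
B → no match
C → match
D → no match
E → match
F → no match
G → match
H → no match
Total matched: 4

4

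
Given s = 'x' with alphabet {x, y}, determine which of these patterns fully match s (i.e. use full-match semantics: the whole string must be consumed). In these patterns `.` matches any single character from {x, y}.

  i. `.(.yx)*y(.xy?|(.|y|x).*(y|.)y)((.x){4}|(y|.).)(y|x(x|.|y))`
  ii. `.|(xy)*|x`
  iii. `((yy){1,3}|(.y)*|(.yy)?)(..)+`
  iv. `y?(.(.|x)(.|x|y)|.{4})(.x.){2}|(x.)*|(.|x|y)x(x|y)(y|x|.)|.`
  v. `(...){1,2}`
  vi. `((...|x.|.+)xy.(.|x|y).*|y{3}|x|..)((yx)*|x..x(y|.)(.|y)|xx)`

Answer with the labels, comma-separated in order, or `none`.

ii, iv, vi

i → no match
ii → match
iii → no match
iv → match
v → no match
vi → match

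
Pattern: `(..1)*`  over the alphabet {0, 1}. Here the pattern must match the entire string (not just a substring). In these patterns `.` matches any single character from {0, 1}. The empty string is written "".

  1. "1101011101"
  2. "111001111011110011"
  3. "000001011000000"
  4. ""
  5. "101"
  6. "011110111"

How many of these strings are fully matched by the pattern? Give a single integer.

1 → no match
2 → no match
3 → no match
4 → match
5 → match
6 → no match
Total matched: 2

2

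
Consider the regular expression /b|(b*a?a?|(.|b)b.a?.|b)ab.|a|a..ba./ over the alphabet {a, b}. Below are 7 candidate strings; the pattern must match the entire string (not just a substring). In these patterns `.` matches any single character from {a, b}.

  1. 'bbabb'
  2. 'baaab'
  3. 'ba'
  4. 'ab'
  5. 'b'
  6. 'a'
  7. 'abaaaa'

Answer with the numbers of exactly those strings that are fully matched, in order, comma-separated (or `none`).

1, 5, 6

1 → match
2 → no match
3 → no match
4 → no match
5 → match
6 → match
7 → no match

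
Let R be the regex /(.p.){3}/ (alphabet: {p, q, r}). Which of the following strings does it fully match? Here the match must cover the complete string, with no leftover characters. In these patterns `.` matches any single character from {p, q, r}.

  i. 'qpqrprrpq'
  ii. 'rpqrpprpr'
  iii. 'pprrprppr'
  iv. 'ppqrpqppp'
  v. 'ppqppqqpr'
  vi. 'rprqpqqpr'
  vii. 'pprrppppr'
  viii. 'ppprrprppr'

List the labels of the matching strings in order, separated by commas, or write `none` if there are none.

i → match
ii → match
iii → match
iv → match
v → match
vi → match
vii → match
viii → no match

i, ii, iii, iv, v, vi, vii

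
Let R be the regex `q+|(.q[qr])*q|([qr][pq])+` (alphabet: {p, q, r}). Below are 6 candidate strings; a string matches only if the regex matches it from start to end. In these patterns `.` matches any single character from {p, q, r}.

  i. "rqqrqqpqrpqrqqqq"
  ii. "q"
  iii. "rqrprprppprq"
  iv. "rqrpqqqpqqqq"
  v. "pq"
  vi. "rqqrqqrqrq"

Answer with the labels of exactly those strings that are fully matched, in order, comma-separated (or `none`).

i, ii, iv, vi

i → match
ii → match
iii → no match
iv → match
v → no match
vi → match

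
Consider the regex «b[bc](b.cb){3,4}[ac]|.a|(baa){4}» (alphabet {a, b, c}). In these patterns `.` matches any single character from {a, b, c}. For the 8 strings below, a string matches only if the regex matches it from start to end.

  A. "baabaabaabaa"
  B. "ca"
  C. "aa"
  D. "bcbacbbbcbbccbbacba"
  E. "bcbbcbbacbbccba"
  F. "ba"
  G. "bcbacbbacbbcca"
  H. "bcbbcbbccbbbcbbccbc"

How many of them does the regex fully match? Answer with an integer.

7

A → match
B → match
C → match
D → match
E → match
F → match
G → no match
H → match
Total matched: 7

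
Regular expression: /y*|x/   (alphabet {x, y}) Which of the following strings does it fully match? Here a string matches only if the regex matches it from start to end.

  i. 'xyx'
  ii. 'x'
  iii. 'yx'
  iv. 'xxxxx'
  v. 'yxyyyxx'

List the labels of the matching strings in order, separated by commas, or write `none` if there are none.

i → no match
ii → match
iii → no match
iv → no match
v → no match

ii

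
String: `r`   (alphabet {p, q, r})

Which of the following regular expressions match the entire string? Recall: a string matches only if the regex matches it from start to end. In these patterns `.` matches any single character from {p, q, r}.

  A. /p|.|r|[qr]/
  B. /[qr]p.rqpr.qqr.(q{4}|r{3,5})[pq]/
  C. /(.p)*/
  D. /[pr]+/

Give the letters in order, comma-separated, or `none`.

A, D

A → match
B → no match
C → no match
D → match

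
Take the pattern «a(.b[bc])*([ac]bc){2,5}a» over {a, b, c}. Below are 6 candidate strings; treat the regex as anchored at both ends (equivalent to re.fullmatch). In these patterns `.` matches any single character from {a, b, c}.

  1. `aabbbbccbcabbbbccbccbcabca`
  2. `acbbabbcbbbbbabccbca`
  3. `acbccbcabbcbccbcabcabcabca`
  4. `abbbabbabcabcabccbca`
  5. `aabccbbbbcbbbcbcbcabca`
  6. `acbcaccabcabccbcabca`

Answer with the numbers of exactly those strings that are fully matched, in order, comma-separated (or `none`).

1, 2, 3, 4

1 → match
2 → match
3 → match
4 → match
5 → no match
6 → no match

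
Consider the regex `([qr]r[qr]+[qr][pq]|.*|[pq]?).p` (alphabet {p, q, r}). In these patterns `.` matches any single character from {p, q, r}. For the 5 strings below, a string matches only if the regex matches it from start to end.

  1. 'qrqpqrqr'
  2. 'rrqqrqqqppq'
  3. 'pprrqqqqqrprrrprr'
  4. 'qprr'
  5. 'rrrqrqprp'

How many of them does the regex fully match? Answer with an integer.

1 → no match — must end with 'p'
2 → no match — must end with 'p'
3 → no match — must end with 'p'
4 → no match — must end with 'p'
5 → match
Total matched: 1

1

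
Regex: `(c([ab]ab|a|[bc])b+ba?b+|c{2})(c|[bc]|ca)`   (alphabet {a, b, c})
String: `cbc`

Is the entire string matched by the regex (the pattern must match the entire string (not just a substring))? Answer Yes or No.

No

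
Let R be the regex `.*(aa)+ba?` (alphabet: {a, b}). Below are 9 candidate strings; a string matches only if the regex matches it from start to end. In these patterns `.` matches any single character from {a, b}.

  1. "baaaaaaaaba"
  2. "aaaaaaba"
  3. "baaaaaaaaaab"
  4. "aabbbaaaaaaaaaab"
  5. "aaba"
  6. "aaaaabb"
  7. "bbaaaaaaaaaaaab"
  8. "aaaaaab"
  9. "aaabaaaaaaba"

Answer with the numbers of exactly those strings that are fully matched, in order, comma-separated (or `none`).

1, 2, 3, 4, 5, 7, 8, 9

1 → match
2 → match
3 → match
4 → match
5 → match
6 → no match
7 → match
8 → match
9 → match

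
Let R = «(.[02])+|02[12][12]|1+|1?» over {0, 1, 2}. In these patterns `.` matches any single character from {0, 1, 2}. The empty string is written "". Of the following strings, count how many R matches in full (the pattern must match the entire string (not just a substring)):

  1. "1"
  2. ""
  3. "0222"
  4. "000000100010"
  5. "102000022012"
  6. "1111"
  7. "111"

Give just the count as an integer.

7

1 → match
2 → match
3 → match
4 → match
5 → match
6 → match
7 → match
Total matched: 7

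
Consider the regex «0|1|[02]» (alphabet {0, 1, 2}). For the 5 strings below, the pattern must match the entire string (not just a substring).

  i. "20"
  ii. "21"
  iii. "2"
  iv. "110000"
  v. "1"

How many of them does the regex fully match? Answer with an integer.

i → no match
ii → no match
iii → match
iv → no match
v → match
Total matched: 2

2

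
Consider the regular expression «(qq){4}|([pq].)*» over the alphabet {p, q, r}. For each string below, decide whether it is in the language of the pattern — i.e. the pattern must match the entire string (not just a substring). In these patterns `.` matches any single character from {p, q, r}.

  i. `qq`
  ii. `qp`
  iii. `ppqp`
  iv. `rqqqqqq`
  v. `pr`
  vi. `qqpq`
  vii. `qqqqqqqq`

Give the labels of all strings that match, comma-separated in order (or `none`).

i, ii, iii, v, vi, vii

i → match
ii → match
iii → match
iv → no match
v → match
vi → match
vii → match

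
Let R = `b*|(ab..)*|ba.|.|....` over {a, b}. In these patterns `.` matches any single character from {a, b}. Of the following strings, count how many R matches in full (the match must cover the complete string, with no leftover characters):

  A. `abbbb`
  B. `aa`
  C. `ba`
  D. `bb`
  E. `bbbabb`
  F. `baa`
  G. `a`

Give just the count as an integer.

3

A → no match
B → no match
C → no match
D → match
E → no match
F → match
G → match
Total matched: 3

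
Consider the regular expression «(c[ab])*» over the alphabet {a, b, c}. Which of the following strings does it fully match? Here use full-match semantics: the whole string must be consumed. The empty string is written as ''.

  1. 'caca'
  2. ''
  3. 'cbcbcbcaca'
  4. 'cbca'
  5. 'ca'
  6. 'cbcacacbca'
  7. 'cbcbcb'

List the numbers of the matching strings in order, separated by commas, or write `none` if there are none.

1, 2, 3, 4, 5, 6, 7

1 → match
2 → match
3 → match
4 → match
5 → match
6 → match
7 → match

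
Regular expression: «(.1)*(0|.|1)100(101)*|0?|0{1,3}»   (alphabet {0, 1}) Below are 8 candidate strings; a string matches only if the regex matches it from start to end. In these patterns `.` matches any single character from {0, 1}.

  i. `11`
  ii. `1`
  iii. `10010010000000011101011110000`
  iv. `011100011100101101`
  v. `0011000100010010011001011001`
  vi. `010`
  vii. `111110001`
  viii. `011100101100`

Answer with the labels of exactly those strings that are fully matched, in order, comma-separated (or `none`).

none

i → no match
ii → no match
iii → no match
iv → no match
v → no match
vi → no match
vii → no match
viii → no match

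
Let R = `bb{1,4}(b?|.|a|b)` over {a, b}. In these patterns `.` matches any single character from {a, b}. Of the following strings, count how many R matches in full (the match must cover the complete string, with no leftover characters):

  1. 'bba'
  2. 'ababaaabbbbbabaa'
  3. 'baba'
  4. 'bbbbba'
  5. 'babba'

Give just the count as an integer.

2

1 → match
2 → no match — must start with 'bb'
3 → no match — must start with 'bb'
4 → match
5 → no match — must start with 'bb'
Total matched: 2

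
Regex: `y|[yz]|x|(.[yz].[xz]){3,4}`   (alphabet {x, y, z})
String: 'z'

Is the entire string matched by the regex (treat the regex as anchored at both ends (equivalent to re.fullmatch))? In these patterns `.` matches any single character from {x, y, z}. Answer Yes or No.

Yes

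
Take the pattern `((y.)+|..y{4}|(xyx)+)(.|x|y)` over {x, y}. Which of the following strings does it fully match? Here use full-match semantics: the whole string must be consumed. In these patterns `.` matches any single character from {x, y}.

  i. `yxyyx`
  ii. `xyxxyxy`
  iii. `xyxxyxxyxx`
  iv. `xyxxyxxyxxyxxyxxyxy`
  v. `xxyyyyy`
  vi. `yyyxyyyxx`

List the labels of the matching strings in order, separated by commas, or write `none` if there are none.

i, ii, iii, iv, v, vi

i → match
ii → match
iii → match
iv → match
v → match
vi → match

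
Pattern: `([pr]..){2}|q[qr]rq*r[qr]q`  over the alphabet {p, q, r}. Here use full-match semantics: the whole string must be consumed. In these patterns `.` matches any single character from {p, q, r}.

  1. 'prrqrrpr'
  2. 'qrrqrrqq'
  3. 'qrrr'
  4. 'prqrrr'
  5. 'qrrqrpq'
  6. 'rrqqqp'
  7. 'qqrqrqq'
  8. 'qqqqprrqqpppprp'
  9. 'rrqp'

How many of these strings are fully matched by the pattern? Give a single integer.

2

1. 'prrqrrpr' → no match
2. 'qrrqrrqq' → no match
3. 'qrrr' → no match
4. 'prqrrr' → match
5. 'qrrqrpq' → no match
6. 'rrqqqp' → no match
7. 'qqrqrqq' → match
8 → no match
9. 'rrqp' → no match
Total matched: 2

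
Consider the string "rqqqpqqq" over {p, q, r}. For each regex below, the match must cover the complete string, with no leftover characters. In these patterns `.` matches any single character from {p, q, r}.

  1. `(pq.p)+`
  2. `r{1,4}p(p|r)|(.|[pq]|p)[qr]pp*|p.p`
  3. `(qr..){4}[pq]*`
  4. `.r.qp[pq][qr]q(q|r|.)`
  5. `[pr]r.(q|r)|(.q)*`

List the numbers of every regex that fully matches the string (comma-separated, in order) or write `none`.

1 → no match — must start with "pq"
2 → no match
3 → no match — must start with "qr"
4 → no match
5 → match

5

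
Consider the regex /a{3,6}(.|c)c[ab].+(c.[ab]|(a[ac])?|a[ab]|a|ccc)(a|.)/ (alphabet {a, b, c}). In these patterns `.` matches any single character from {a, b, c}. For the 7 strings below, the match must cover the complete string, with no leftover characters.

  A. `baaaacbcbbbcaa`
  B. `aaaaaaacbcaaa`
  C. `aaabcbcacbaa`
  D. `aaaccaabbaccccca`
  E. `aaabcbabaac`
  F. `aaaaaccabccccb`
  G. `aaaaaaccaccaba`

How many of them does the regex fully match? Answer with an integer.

6

A → no match — must start with `a`
B → match
C → match
D → match
E → match
F → match
G → match
Total matched: 6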